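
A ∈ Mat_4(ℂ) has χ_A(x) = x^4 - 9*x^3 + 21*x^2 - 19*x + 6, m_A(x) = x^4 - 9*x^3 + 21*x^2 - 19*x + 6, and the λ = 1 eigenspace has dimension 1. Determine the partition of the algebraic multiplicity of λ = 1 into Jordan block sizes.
Block sizes for λ = 1: [3]

Step 1 — from the characteristic polynomial, algebraic multiplicity of λ = 1 is 3. From dim ker(A − (1)·I) = 1, there are exactly 1 Jordan blocks for λ = 1.
Step 2 — from the minimal polynomial, the factor (x − 1)^3 tells us the largest block for λ = 1 has size 3.
Step 3 — with total size 3, 1 blocks, and largest block 3, the block sizes (in nonincreasing order) are [3].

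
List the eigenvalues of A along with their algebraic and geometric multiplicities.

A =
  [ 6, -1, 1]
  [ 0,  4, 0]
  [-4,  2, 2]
λ = 4: alg = 3, geom = 2

Step 1 — factor the characteristic polynomial to read off the algebraic multiplicities:
  χ_A(x) = (x - 4)^3

Step 2 — compute geometric multiplicities via the rank-nullity identity g(λ) = n − rank(A − λI):
  rank(A − (4)·I) = 1, so dim ker(A − (4)·I) = n − 1 = 2

Summary:
  λ = 4: algebraic multiplicity = 3, geometric multiplicity = 2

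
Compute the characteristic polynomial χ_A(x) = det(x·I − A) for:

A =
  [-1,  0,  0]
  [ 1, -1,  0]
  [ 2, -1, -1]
x^3 + 3*x^2 + 3*x + 1

Expanding det(x·I − A) (e.g. by cofactor expansion or by noting that A is similar to its Jordan form J, which has the same characteristic polynomial as A) gives
  χ_A(x) = x^3 + 3*x^2 + 3*x + 1
which factors as (x + 1)^3. The eigenvalues (with algebraic multiplicities) are λ = -1 with multiplicity 3.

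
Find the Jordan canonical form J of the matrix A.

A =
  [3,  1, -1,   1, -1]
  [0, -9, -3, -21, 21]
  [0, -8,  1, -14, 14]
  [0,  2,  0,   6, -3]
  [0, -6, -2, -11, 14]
J_3(3) ⊕ J_2(3)

The characteristic polynomial is
  det(x·I − A) = x^5 - 15*x^4 + 90*x^3 - 270*x^2 + 405*x - 243 = (x - 3)^5

Eigenvalues and multiplicities (the geometric multiplicity of λ is n − rank(A − λI), which equals the number of Jordan blocks for λ):
  λ = 3: algebraic multiplicity = 5, geometric multiplicity = 2

Determining the block sizes for each eigenvalue:
  λ = 3: with am = 5 and gm = 2, the partition is not yet determined (e.g. several partitions of 5 into 2 parts exist). Let N = A − (3)·I. Computing rank(N^1) = 3, rank(N^2) = 1, rank(N^3) = 0; the number of blocks of size ≥ j is rank(N^{j−1}) − rank(N^j), giving [2, 2, 1]. So we have 1 block(s) of size 3, 1 block(s) of size 2 → block sizes [3, 2]

Assembling the blocks gives a Jordan form
J =
  [3, 1, 0, 0, 0]
  [0, 3, 1, 0, 0]
  [0, 0, 3, 0, 0]
  [0, 0, 0, 3, 1]
  [0, 0, 0, 0, 3]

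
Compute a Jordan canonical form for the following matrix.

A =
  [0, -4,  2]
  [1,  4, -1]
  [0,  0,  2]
J_2(2) ⊕ J_1(2)

The characteristic polynomial is
  det(x·I − A) = x^3 - 6*x^2 + 12*x - 8 = (x - 2)^3

Eigenvalues and multiplicities (the geometric multiplicity of λ is n − rank(A − λI), which equals the number of Jordan blocks for λ):
  λ = 2: algebraic multiplicity = 3, geometric multiplicity = 2

Determining the block sizes for each eigenvalue:
  λ = 2: 2 blocks summing to 3 forces exactly one block of size 2 and the rest size 1 → block sizes [2, 1]

Assembling the blocks gives a Jordan form
J =
  [2, 1, 0]
  [0, 2, 0]
  [0, 0, 2]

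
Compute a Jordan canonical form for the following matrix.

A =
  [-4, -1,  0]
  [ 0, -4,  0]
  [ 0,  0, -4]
J_2(-4) ⊕ J_1(-4)

The characteristic polynomial is
  det(x·I − A) = x^3 + 12*x^2 + 48*x + 64 = (x + 4)^3

Eigenvalues and multiplicities (the geometric multiplicity of λ is n − rank(A − λI), which equals the number of Jordan blocks for λ):
  λ = -4: algebraic multiplicity = 3, geometric multiplicity = 2

Determining the block sizes for each eigenvalue:
  λ = -4: 2 blocks summing to 3 forces exactly one block of size 2 and the rest size 1 → block sizes [2, 1]

Assembling the blocks gives a Jordan form
J =
  [-4,  1,  0]
  [ 0, -4,  0]
  [ 0,  0, -4]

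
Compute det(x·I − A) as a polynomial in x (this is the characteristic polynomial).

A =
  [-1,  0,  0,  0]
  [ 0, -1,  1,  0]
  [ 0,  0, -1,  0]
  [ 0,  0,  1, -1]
x^4 + 4*x^3 + 6*x^2 + 4*x + 1

Expanding det(x·I − A) (e.g. by cofactor expansion or by noting that A is similar to its Jordan form J, which has the same characteristic polynomial as A) gives
  χ_A(x) = x^4 + 4*x^3 + 6*x^2 + 4*x + 1
which factors as (x + 1)^4. The eigenvalues (with algebraic multiplicities) are λ = -1 with multiplicity 4.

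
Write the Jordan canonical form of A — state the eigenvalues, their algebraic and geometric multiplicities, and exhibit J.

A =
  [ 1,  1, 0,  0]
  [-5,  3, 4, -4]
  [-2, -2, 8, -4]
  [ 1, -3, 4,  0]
J_2(2) ⊕ J_1(4) ⊕ J_1(4)

The characteristic polynomial is
  det(x·I − A) = x^4 - 12*x^3 + 52*x^2 - 96*x + 64 = (x - 4)^2*(x - 2)^2

Eigenvalues and multiplicities (the geometric multiplicity of λ is n − rank(A − λI), which equals the number of Jordan blocks for λ):
  λ = 2: algebraic multiplicity = 2, geometric multiplicity = 1
  λ = 4: algebraic multiplicity = 2, geometric multiplicity = 2

Determining the block sizes for each eigenvalue:
  λ = 2: one block (gm = 1), so the single block has size am = 2 → block sizes [2]
  λ = 4: gm = am = 2, so every block has size 1 → block sizes [1, 1]

Assembling the blocks gives a Jordan form
J =
  [2, 1, 0, 0]
  [0, 2, 0, 0]
  [0, 0, 4, 0]
  [0, 0, 0, 4]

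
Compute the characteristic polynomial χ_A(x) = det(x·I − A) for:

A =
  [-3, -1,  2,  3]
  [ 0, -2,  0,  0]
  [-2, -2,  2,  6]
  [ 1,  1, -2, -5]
x^4 + 8*x^3 + 24*x^2 + 32*x + 16

Expanding det(x·I − A) (e.g. by cofactor expansion or by noting that A is similar to its Jordan form J, which has the same characteristic polynomial as A) gives
  χ_A(x) = x^4 + 8*x^3 + 24*x^2 + 32*x + 16
which factors as (x + 2)^4. The eigenvalues (with algebraic multiplicities) are λ = -2 with multiplicity 4.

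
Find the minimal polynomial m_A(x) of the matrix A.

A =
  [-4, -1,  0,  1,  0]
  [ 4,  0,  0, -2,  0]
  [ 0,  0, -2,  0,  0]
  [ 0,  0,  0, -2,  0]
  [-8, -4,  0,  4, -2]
x^2 + 4*x + 4

The characteristic polynomial is χ_A(x) = (x + 2)^5, so the eigenvalues are known. The minimal polynomial is
  m_A(x) = Π_λ (x − λ)^{k_λ}
where k_λ is the size of the *largest* Jordan block for λ (equivalently, the smallest k with (A − λI)^k v = 0 for every generalised eigenvector v of λ).

  λ = -2: largest Jordan block has size 2, contributing (x + 2)^2

So m_A(x) = (x + 2)^2 = x^2 + 4*x + 4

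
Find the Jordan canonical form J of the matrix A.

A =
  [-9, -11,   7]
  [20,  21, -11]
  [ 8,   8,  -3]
J_3(3)

The characteristic polynomial is
  det(x·I − A) = x^3 - 9*x^2 + 27*x - 27 = (x - 3)^3

Eigenvalues and multiplicities (the geometric multiplicity of λ is n − rank(A − λI), which equals the number of Jordan blocks for λ):
  λ = 3: algebraic multiplicity = 3, geometric multiplicity = 1

Determining the block sizes for each eigenvalue:
  λ = 3: one block (gm = 1), so the single block has size am = 3 → block sizes [3]

Assembling the blocks gives a Jordan form
J =
  [3, 1, 0]
  [0, 3, 1]
  [0, 0, 3]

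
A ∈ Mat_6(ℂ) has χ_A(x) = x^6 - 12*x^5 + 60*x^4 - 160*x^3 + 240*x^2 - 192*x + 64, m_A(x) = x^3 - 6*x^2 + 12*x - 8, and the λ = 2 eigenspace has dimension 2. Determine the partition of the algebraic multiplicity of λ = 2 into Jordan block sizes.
Block sizes for λ = 2: [3, 3]

Step 1 — from the characteristic polynomial, algebraic multiplicity of λ = 2 is 6. From dim ker(A − (2)·I) = 2, there are exactly 2 Jordan blocks for λ = 2.
Step 2 — from the minimal polynomial, the factor (x − 2)^3 tells us the largest block for λ = 2 has size 3.
Step 3 — with total size 6, 2 blocks, and largest block 3, the block sizes (in nonincreasing order) are [3, 3].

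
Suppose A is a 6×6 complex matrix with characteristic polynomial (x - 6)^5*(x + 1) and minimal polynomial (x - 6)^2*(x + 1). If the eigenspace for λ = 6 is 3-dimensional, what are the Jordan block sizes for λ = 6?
Block sizes for λ = 6: [2, 2, 1]

Step 1 — from the characteristic polynomial, algebraic multiplicity of λ = 6 is 5. From dim ker(A − (6)·I) = 3, there are exactly 3 Jordan blocks for λ = 6.
Step 2 — from the minimal polynomial, the factor (x − 6)^2 tells us the largest block for λ = 6 has size 2.
Step 3 — with total size 5, 3 blocks, and largest block 2, the block sizes (in nonincreasing order) are [2, 2, 1].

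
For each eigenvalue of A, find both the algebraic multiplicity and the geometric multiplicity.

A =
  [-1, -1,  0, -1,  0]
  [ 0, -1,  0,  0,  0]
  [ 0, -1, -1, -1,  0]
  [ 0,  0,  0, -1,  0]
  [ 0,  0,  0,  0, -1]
λ = -1: alg = 5, geom = 4

Step 1 — factor the characteristic polynomial to read off the algebraic multiplicities:
  χ_A(x) = (x + 1)^5

Step 2 — compute geometric multiplicities via the rank-nullity identity g(λ) = n − rank(A − λI):
  rank(A − (-1)·I) = 1, so dim ker(A − (-1)·I) = n − 1 = 4

Summary:
  λ = -1: algebraic multiplicity = 5, geometric multiplicity = 4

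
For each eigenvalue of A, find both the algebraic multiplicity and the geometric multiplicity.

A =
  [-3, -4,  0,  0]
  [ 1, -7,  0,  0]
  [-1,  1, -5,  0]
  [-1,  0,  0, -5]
λ = -5: alg = 4, geom = 2

Step 1 — factor the characteristic polynomial to read off the algebraic multiplicities:
  χ_A(x) = (x + 5)^4

Step 2 — compute geometric multiplicities via the rank-nullity identity g(λ) = n − rank(A − λI):
  rank(A − (-5)·I) = 2, so dim ker(A − (-5)·I) = n − 2 = 2

Summary:
  λ = -5: algebraic multiplicity = 4, geometric multiplicity = 2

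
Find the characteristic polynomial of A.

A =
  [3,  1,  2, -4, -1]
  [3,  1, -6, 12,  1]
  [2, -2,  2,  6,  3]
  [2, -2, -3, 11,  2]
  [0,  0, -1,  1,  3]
x^5 - 20*x^4 + 160*x^3 - 640*x^2 + 1280*x - 1024

Expanding det(x·I − A) (e.g. by cofactor expansion or by noting that A is similar to its Jordan form J, which has the same characteristic polynomial as A) gives
  χ_A(x) = x^5 - 20*x^4 + 160*x^3 - 640*x^2 + 1280*x - 1024
which factors as (x - 4)^5. The eigenvalues (with algebraic multiplicities) are λ = 4 with multiplicity 5.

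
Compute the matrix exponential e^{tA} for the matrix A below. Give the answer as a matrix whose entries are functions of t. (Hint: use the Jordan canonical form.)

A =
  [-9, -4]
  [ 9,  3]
e^{tA} =
  [-6*t*exp(-3*t) + exp(-3*t), -4*t*exp(-3*t)]
  [9*t*exp(-3*t), 6*t*exp(-3*t) + exp(-3*t)]

Strategy: write A = P · J · P⁻¹ where J is a Jordan canonical form, so e^{tA} = P · e^{tJ} · P⁻¹, and e^{tJ} can be computed block-by-block.

A has Jordan form
J =
  [-3,  1]
  [ 0, -3]
(up to reordering of blocks).

Per-block formulas:
  For a 2×2 Jordan block J_2(-3): exp(t · J_2(-3)) = e^(-3t)·(I + t·N), where N is the 2×2 nilpotent shift.

After assembling e^{tJ} and conjugating by P, we get:

e^{tA} =
  [-6*t*exp(-3*t) + exp(-3*t), -4*t*exp(-3*t)]
  [9*t*exp(-3*t), 6*t*exp(-3*t) + exp(-3*t)]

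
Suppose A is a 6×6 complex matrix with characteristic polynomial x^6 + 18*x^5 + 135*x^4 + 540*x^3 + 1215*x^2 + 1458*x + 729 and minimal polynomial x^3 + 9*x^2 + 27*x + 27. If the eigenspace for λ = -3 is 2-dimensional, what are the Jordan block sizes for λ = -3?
Block sizes for λ = -3: [3, 3]

Step 1 — from the characteristic polynomial, algebraic multiplicity of λ = -3 is 6. From dim ker(A − (-3)·I) = 2, there are exactly 2 Jordan blocks for λ = -3.
Step 2 — from the minimal polynomial, the factor (x + 3)^3 tells us the largest block for λ = -3 has size 3.
Step 3 — with total size 6, 2 blocks, and largest block 3, the block sizes (in nonincreasing order) are [3, 3].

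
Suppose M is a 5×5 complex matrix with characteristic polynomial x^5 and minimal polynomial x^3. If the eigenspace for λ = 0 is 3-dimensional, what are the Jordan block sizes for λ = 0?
Block sizes for λ = 0: [3, 1, 1]

Step 1 — from the characteristic polynomial, algebraic multiplicity of λ = 0 is 5. From dim ker(M − (0)·I) = 3, there are exactly 3 Jordan blocks for λ = 0.
Step 2 — from the minimal polynomial, the factor (x − 0)^3 tells us the largest block for λ = 0 has size 3.
Step 3 — with total size 5, 3 blocks, and largest block 3, the block sizes (in nonincreasing order) are [3, 1, 1].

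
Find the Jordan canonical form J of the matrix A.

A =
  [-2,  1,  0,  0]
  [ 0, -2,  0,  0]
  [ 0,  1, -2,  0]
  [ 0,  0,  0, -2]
J_2(-2) ⊕ J_1(-2) ⊕ J_1(-2)

The characteristic polynomial is
  det(x·I − A) = x^4 + 8*x^3 + 24*x^2 + 32*x + 16 = (x + 2)^4

Eigenvalues and multiplicities (the geometric multiplicity of λ is n − rank(A − λI), which equals the number of Jordan blocks for λ):
  λ = -2: algebraic multiplicity = 4, geometric multiplicity = 3

Determining the block sizes for each eigenvalue:
  λ = -2: 3 blocks summing to 4 forces exactly one block of size 2 and the rest size 1 → block sizes [2, 1, 1]

Assembling the blocks gives a Jordan form
J =
  [-2,  1,  0,  0]
  [ 0, -2,  0,  0]
  [ 0,  0, -2,  0]
  [ 0,  0,  0, -2]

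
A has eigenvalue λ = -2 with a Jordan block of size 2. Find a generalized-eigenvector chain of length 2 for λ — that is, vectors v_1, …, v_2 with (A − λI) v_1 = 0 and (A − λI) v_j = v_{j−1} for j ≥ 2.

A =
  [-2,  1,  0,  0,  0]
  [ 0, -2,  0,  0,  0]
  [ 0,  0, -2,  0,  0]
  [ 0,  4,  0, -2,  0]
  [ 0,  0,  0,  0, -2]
A Jordan chain for λ = -2 of length 2:
v_1 = (1, 0, 0, 4, 0)ᵀ
v_2 = (0, 1, 0, 0, 0)ᵀ

Let N = A − (-2)·I. We want v_2 with N^2 v_2 = 0 but N^1 v_2 ≠ 0; then v_{j-1} := N · v_j for j = 2, …, 2.

Pick v_2 = (0, 1, 0, 0, 0)ᵀ.
Then v_1 = N · v_2 = (1, 0, 0, 4, 0)ᵀ.

Sanity check: (A − (-2)·I) v_1 = (0, 0, 0, 0, 0)ᵀ = 0. ✓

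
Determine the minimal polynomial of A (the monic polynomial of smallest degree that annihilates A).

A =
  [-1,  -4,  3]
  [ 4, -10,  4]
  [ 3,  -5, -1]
x^3 + 12*x^2 + 48*x + 64

The characteristic polynomial is χ_A(x) = (x + 4)^3, so the eigenvalues are known. The minimal polynomial is
  m_A(x) = Π_λ (x − λ)^{k_λ}
where k_λ is the size of the *largest* Jordan block for λ (equivalently, the smallest k with (A − λI)^k v = 0 for every generalised eigenvector v of λ).

  λ = -4: largest Jordan block has size 3, contributing (x + 4)^3

So m_A(x) = (x + 4)^3 = x^3 + 12*x^2 + 48*x + 64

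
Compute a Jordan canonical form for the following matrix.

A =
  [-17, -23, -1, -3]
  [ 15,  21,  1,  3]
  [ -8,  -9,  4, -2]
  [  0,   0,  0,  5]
J_1(-2) ⊕ J_3(5)

The characteristic polynomial is
  det(x·I − A) = x^4 - 13*x^3 + 45*x^2 + 25*x - 250 = (x - 5)^3*(x + 2)

Eigenvalues and multiplicities (the geometric multiplicity of λ is n − rank(A − λI), which equals the number of Jordan blocks for λ):
  λ = -2: algebraic multiplicity = 1, geometric multiplicity = 1
  λ = 5: algebraic multiplicity = 3, geometric multiplicity = 1

Determining the block sizes for each eigenvalue:
  λ = -2: one block (gm = 1), so the single block has size am = 1 → block sizes [1]
  λ = 5: one block (gm = 1), so the single block has size am = 3 → block sizes [3]

Assembling the blocks gives a Jordan form
J =
  [-2, 0, 0, 0]
  [ 0, 5, 1, 0]
  [ 0, 0, 5, 1]
  [ 0, 0, 0, 5]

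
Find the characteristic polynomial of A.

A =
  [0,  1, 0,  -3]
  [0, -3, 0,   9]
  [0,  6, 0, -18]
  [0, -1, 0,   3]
x^4

Expanding det(x·I − A) (e.g. by cofactor expansion or by noting that A is similar to its Jordan form J, which has the same characteristic polynomial as A) gives
  χ_A(x) = x^4
which factors as x^4. The eigenvalues (with algebraic multiplicities) are λ = 0 with multiplicity 4.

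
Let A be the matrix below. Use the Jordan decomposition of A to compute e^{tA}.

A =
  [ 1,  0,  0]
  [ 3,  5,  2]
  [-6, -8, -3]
e^{tA} =
  [exp(t), 0, 0]
  [3*t*exp(t), 4*t*exp(t) + exp(t), 2*t*exp(t)]
  [-6*t*exp(t), -8*t*exp(t), -4*t*exp(t) + exp(t)]

Strategy: write A = P · J · P⁻¹ where J is a Jordan canonical form, so e^{tA} = P · e^{tJ} · P⁻¹, and e^{tJ} can be computed block-by-block.

A has Jordan form
J =
  [1, 1, 0]
  [0, 1, 0]
  [0, 0, 1]
(up to reordering of blocks).

Per-block formulas:
  For a 1×1 block at λ = 1: exp(t · [1]) = [e^(1t)].
  For a 2×2 Jordan block J_2(1): exp(t · J_2(1)) = e^(1t)·(I + t·N), where N is the 2×2 nilpotent shift.

After assembling e^{tJ} and conjugating by P, we get:

e^{tA} =
  [exp(t), 0, 0]
  [3*t*exp(t), 4*t*exp(t) + exp(t), 2*t*exp(t)]
  [-6*t*exp(t), -8*t*exp(t), -4*t*exp(t) + exp(t)]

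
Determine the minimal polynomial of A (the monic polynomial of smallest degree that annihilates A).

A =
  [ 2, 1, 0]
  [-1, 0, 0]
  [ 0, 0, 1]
x^2 - 2*x + 1

The characteristic polynomial is χ_A(x) = (x - 1)^3, so the eigenvalues are known. The minimal polynomial is
  m_A(x) = Π_λ (x − λ)^{k_λ}
where k_λ is the size of the *largest* Jordan block for λ (equivalently, the smallest k with (A − λI)^k v = 0 for every generalised eigenvector v of λ).

  λ = 1: largest Jordan block has size 2, contributing (x − 1)^2

So m_A(x) = (x - 1)^2 = x^2 - 2*x + 1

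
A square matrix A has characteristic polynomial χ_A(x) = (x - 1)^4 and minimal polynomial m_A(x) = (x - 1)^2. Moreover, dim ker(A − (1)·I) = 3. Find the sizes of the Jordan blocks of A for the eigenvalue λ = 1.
Block sizes for λ = 1: [2, 1, 1]

Step 1 — from the characteristic polynomial, algebraic multiplicity of λ = 1 is 4. From dim ker(A − (1)·I) = 3, there are exactly 3 Jordan blocks for λ = 1.
Step 2 — from the minimal polynomial, the factor (x − 1)^2 tells us the largest block for λ = 1 has size 2.
Step 3 — with total size 4, 3 blocks, and largest block 2, the block sizes (in nonincreasing order) are [2, 1, 1].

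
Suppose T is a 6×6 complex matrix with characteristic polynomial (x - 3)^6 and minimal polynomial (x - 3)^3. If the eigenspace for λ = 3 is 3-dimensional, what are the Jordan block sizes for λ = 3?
Block sizes for λ = 3: [3, 2, 1]

Step 1 — from the characteristic polynomial, algebraic multiplicity of λ = 3 is 6. From dim ker(T − (3)·I) = 3, there are exactly 3 Jordan blocks for λ = 3.
Step 2 — from the minimal polynomial, the factor (x − 3)^3 tells us the largest block for λ = 3 has size 3.
Step 3 — with total size 6, 3 blocks, and largest block 3, the block sizes (in nonincreasing order) are [3, 2, 1].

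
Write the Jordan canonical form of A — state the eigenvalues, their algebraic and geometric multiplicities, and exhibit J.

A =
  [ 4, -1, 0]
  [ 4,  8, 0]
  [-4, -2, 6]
J_2(6) ⊕ J_1(6)

The characteristic polynomial is
  det(x·I − A) = x^3 - 18*x^2 + 108*x - 216 = (x - 6)^3

Eigenvalues and multiplicities (the geometric multiplicity of λ is n − rank(A − λI), which equals the number of Jordan blocks for λ):
  λ = 6: algebraic multiplicity = 3, geometric multiplicity = 2

Determining the block sizes for each eigenvalue:
  λ = 6: 2 blocks summing to 3 forces exactly one block of size 2 and the rest size 1 → block sizes [2, 1]

Assembling the blocks gives a Jordan form
J =
  [6, 1, 0]
  [0, 6, 0]
  [0, 0, 6]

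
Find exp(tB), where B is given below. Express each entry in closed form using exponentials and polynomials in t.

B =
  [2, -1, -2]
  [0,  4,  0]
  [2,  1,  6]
e^{tB} =
  [-2*t*exp(4*t) + exp(4*t), -t*exp(4*t), -2*t*exp(4*t)]
  [0, exp(4*t), 0]
  [2*t*exp(4*t), t*exp(4*t), 2*t*exp(4*t) + exp(4*t)]

Strategy: write B = P · J · P⁻¹ where J is a Jordan canonical form, so e^{tB} = P · e^{tJ} · P⁻¹, and e^{tJ} can be computed block-by-block.

B has Jordan form
J =
  [4, 1, 0]
  [0, 4, 0]
  [0, 0, 4]
(up to reordering of blocks).

Per-block formulas:
  For a 2×2 Jordan block J_2(4): exp(t · J_2(4)) = e^(4t)·(I + t·N), where N is the 2×2 nilpotent shift.
  For a 1×1 block at λ = 4: exp(t · [4]) = [e^(4t)].

After assembling e^{tJ} and conjugating by P, we get:

e^{tB} =
  [-2*t*exp(4*t) + exp(4*t), -t*exp(4*t), -2*t*exp(4*t)]
  [0, exp(4*t), 0]
  [2*t*exp(4*t), t*exp(4*t), 2*t*exp(4*t) + exp(4*t)]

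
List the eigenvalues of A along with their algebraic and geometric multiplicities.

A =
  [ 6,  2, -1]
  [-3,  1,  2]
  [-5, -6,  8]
λ = 5: alg = 3, geom = 1

Step 1 — factor the characteristic polynomial to read off the algebraic multiplicities:
  χ_A(x) = (x - 5)^3

Step 2 — compute geometric multiplicities via the rank-nullity identity g(λ) = n − rank(A − λI):
  rank(A − (5)·I) = 2, so dim ker(A − (5)·I) = n − 2 = 1

Summary:
  λ = 5: algebraic multiplicity = 3, geometric multiplicity = 1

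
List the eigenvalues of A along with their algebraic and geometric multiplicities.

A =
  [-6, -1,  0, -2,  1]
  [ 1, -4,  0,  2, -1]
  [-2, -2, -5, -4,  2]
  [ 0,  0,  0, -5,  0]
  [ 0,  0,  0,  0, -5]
λ = -5: alg = 5, geom = 4

Step 1 — factor the characteristic polynomial to read off the algebraic multiplicities:
  χ_A(x) = (x + 5)^5

Step 2 — compute geometric multiplicities via the rank-nullity identity g(λ) = n − rank(A − λI):
  rank(A − (-5)·I) = 1, so dim ker(A − (-5)·I) = n − 1 = 4

Summary:
  λ = -5: algebraic multiplicity = 5, geometric multiplicity = 4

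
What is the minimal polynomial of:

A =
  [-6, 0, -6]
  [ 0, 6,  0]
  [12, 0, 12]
x^2 - 6*x

The characteristic polynomial is χ_A(x) = x*(x - 6)^2, so the eigenvalues are known. The minimal polynomial is
  m_A(x) = Π_λ (x − λ)^{k_λ}
where k_λ is the size of the *largest* Jordan block for λ (equivalently, the smallest k with (A − λI)^k v = 0 for every generalised eigenvector v of λ).

  λ = 0: largest Jordan block has size 1, contributing (x − 0)
  λ = 6: largest Jordan block has size 1, contributing (x − 6)

So m_A(x) = x*(x - 6) = x^2 - 6*x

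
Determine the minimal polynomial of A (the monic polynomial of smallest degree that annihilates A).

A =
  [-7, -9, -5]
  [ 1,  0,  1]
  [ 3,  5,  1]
x^3 + 6*x^2 + 12*x + 8

The characteristic polynomial is χ_A(x) = (x + 2)^3, so the eigenvalues are known. The minimal polynomial is
  m_A(x) = Π_λ (x − λ)^{k_λ}
where k_λ is the size of the *largest* Jordan block for λ (equivalently, the smallest k with (A − λI)^k v = 0 for every generalised eigenvector v of λ).

  λ = -2: largest Jordan block has size 3, contributing (x + 2)^3

So m_A(x) = (x + 2)^3 = x^3 + 6*x^2 + 12*x + 8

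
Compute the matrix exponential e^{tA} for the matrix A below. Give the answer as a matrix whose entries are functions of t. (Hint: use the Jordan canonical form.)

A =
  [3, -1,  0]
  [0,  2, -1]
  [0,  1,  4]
e^{tA} =
  [exp(3*t), t^2*exp(3*t)/2 - t*exp(3*t), t^2*exp(3*t)/2]
  [0, -t*exp(3*t) + exp(3*t), -t*exp(3*t)]
  [0, t*exp(3*t), t*exp(3*t) + exp(3*t)]

Strategy: write A = P · J · P⁻¹ where J is a Jordan canonical form, so e^{tA} = P · e^{tJ} · P⁻¹, and e^{tJ} can be computed block-by-block.

A has Jordan form
J =
  [3, 1, 0]
  [0, 3, 1]
  [0, 0, 3]
(up to reordering of blocks).

Per-block formulas:
  For a 3×3 Jordan block J_3(3): exp(t · J_3(3)) = e^(3t)·(I + t·N + (t^2/2)·N^2), where N is the 3×3 nilpotent shift.

After assembling e^{tJ} and conjugating by P, we get:

e^{tA} =
  [exp(3*t), t^2*exp(3*t)/2 - t*exp(3*t), t^2*exp(3*t)/2]
  [0, -t*exp(3*t) + exp(3*t), -t*exp(3*t)]
  [0, t*exp(3*t), t*exp(3*t) + exp(3*t)]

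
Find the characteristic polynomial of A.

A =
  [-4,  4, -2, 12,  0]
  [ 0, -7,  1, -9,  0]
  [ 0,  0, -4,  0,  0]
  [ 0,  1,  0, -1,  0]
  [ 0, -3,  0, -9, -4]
x^5 + 20*x^4 + 160*x^3 + 640*x^2 + 1280*x + 1024

Expanding det(x·I − A) (e.g. by cofactor expansion or by noting that A is similar to its Jordan form J, which has the same characteristic polynomial as A) gives
  χ_A(x) = x^5 + 20*x^4 + 160*x^3 + 640*x^2 + 1280*x + 1024
which factors as (x + 4)^5. The eigenvalues (with algebraic multiplicities) are λ = -4 with multiplicity 5.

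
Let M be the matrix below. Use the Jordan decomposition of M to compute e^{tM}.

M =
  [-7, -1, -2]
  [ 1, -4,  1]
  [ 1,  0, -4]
e^{tM} =
  [t^2*exp(-5*t)/2 - 2*t*exp(-5*t) + exp(-5*t), t^2*exp(-5*t)/2 - t*exp(-5*t), t^2*exp(-5*t)/2 - 2*t*exp(-5*t)]
  [t*exp(-5*t), t*exp(-5*t) + exp(-5*t), t*exp(-5*t)]
  [-t^2*exp(-5*t)/2 + t*exp(-5*t), -t^2*exp(-5*t)/2, -t^2*exp(-5*t)/2 + t*exp(-5*t) + exp(-5*t)]

Strategy: write M = P · J · P⁻¹ where J is a Jordan canonical form, so e^{tM} = P · e^{tJ} · P⁻¹, and e^{tJ} can be computed block-by-block.

M has Jordan form
J =
  [-5,  1,  0]
  [ 0, -5,  1]
  [ 0,  0, -5]
(up to reordering of blocks).

Per-block formulas:
  For a 3×3 Jordan block J_3(-5): exp(t · J_3(-5)) = e^(-5t)·(I + t·N + (t^2/2)·N^2), where N is the 3×3 nilpotent shift.

After assembling e^{tJ} and conjugating by P, we get:

e^{tM} =
  [t^2*exp(-5*t)/2 - 2*t*exp(-5*t) + exp(-5*t), t^2*exp(-5*t)/2 - t*exp(-5*t), t^2*exp(-5*t)/2 - 2*t*exp(-5*t)]
  [t*exp(-5*t), t*exp(-5*t) + exp(-5*t), t*exp(-5*t)]
  [-t^2*exp(-5*t)/2 + t*exp(-5*t), -t^2*exp(-5*t)/2, -t^2*exp(-5*t)/2 + t*exp(-5*t) + exp(-5*t)]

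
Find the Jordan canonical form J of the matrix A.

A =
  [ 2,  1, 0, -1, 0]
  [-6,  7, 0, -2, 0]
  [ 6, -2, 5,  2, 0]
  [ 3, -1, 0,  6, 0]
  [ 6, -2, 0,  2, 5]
J_2(5) ⊕ J_1(5) ⊕ J_1(5) ⊕ J_1(5)

The characteristic polynomial is
  det(x·I − A) = x^5 - 25*x^4 + 250*x^3 - 1250*x^2 + 3125*x - 3125 = (x - 5)^5

Eigenvalues and multiplicities (the geometric multiplicity of λ is n − rank(A − λI), which equals the number of Jordan blocks for λ):
  λ = 5: algebraic multiplicity = 5, geometric multiplicity = 4

Determining the block sizes for each eigenvalue:
  λ = 5: 4 blocks summing to 5 forces exactly one block of size 2 and the rest size 1 → block sizes [2, 1, 1, 1]

Assembling the blocks gives a Jordan form
J =
  [5, 1, 0, 0, 0]
  [0, 5, 0, 0, 0]
  [0, 0, 5, 0, 0]
  [0, 0, 0, 5, 0]
  [0, 0, 0, 0, 5]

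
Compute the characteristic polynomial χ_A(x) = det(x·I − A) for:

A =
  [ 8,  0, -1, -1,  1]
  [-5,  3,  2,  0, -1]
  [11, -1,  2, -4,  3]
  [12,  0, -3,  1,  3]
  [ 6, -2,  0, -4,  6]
x^5 - 20*x^4 + 160*x^3 - 640*x^2 + 1280*x - 1024

Expanding det(x·I − A) (e.g. by cofactor expansion or by noting that A is similar to its Jordan form J, which has the same characteristic polynomial as A) gives
  χ_A(x) = x^5 - 20*x^4 + 160*x^3 - 640*x^2 + 1280*x - 1024
which factors as (x - 4)^5. The eigenvalues (with algebraic multiplicities) are λ = 4 with multiplicity 5.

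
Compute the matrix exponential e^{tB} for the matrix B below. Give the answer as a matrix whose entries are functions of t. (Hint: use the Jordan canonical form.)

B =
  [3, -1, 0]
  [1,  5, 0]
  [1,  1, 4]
e^{tB} =
  [-t*exp(4*t) + exp(4*t), -t*exp(4*t), 0]
  [t*exp(4*t), t*exp(4*t) + exp(4*t), 0]
  [t*exp(4*t), t*exp(4*t), exp(4*t)]

Strategy: write B = P · J · P⁻¹ where J is a Jordan canonical form, so e^{tB} = P · e^{tJ} · P⁻¹, and e^{tJ} can be computed block-by-block.

B has Jordan form
J =
  [4, 1, 0]
  [0, 4, 0]
  [0, 0, 4]
(up to reordering of blocks).

Per-block formulas:
  For a 2×2 Jordan block J_2(4): exp(t · J_2(4)) = e^(4t)·(I + t·N), where N is the 2×2 nilpotent shift.
  For a 1×1 block at λ = 4: exp(t · [4]) = [e^(4t)].

After assembling e^{tJ} and conjugating by P, we get:

e^{tB} =
  [-t*exp(4*t) + exp(4*t), -t*exp(4*t), 0]
  [t*exp(4*t), t*exp(4*t) + exp(4*t), 0]
  [t*exp(4*t), t*exp(4*t), exp(4*t)]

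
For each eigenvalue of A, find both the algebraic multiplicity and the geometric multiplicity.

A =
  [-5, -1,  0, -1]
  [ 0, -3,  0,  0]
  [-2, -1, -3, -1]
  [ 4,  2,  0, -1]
λ = -3: alg = 4, geom = 3

Step 1 — factor the characteristic polynomial to read off the algebraic multiplicities:
  χ_A(x) = (x + 3)^4

Step 2 — compute geometric multiplicities via the rank-nullity identity g(λ) = n − rank(A − λI):
  rank(A − (-3)·I) = 1, so dim ker(A − (-3)·I) = n − 1 = 3

Summary:
  λ = -3: algebraic multiplicity = 4, geometric multiplicity = 3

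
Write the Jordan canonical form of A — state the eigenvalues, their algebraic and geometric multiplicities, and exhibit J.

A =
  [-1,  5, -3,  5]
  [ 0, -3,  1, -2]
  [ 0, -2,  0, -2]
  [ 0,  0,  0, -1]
J_1(-2) ⊕ J_2(-1) ⊕ J_1(-1)

The characteristic polynomial is
  det(x·I − A) = x^4 + 5*x^3 + 9*x^2 + 7*x + 2 = (x + 1)^3*(x + 2)

Eigenvalues and multiplicities (the geometric multiplicity of λ is n − rank(A − λI), which equals the number of Jordan blocks for λ):
  λ = -2: algebraic multiplicity = 1, geometric multiplicity = 1
  λ = -1: algebraic multiplicity = 3, geometric multiplicity = 2

Determining the block sizes for each eigenvalue:
  λ = -2: one block (gm = 1), so the single block has size am = 1 → block sizes [1]
  λ = -1: 2 blocks summing to 3 forces exactly one block of size 2 and the rest size 1 → block sizes [2, 1]

Assembling the blocks gives a Jordan form
J =
  [-2,  0,  0,  0]
  [ 0, -1,  1,  0]
  [ 0,  0, -1,  0]
  [ 0,  0,  0, -1]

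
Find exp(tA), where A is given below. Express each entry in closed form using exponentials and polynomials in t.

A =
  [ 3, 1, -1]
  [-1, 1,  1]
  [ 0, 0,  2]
e^{tA} =
  [t*exp(2*t) + exp(2*t), t*exp(2*t), -t*exp(2*t)]
  [-t*exp(2*t), -t*exp(2*t) + exp(2*t), t*exp(2*t)]
  [0, 0, exp(2*t)]

Strategy: write A = P · J · P⁻¹ where J is a Jordan canonical form, so e^{tA} = P · e^{tJ} · P⁻¹, and e^{tJ} can be computed block-by-block.

A has Jordan form
J =
  [2, 1, 0]
  [0, 2, 0]
  [0, 0, 2]
(up to reordering of blocks).

Per-block formulas:
  For a 2×2 Jordan block J_2(2): exp(t · J_2(2)) = e^(2t)·(I + t·N), where N is the 2×2 nilpotent shift.
  For a 1×1 block at λ = 2: exp(t · [2]) = [e^(2t)].

After assembling e^{tJ} and conjugating by P, we get:

e^{tA} =
  [t*exp(2*t) + exp(2*t), t*exp(2*t), -t*exp(2*t)]
  [-t*exp(2*t), -t*exp(2*t) + exp(2*t), t*exp(2*t)]
  [0, 0, exp(2*t)]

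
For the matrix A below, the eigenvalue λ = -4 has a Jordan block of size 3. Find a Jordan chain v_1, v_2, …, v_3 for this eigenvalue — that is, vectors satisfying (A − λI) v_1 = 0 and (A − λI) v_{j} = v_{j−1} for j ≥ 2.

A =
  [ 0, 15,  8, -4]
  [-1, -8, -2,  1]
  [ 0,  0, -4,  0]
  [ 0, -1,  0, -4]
A Jordan chain for λ = -4 of length 3:
v_1 = (1, 0, 0, 1)ᵀ
v_2 = (4, -1, 0, 0)ᵀ
v_3 = (1, 0, 0, 0)ᵀ

Let N = A − (-4)·I. We want v_3 with N^3 v_3 = 0 but N^2 v_3 ≠ 0; then v_{j-1} := N · v_j for j = 3, …, 2.

Pick v_3 = (1, 0, 0, 0)ᵀ.
Then v_2 = N · v_3 = (4, -1, 0, 0)ᵀ.
Then v_1 = N · v_2 = (1, 0, 0, 1)ᵀ.

Sanity check: (A − (-4)·I) v_1 = (0, 0, 0, 0)ᵀ = 0. ✓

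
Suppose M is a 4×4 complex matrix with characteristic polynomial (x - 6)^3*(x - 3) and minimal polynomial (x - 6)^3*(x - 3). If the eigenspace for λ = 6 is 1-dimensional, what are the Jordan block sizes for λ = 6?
Block sizes for λ = 6: [3]

Step 1 — from the characteristic polynomial, algebraic multiplicity of λ = 6 is 3. From dim ker(M − (6)·I) = 1, there are exactly 1 Jordan blocks for λ = 6.
Step 2 — from the minimal polynomial, the factor (x − 6)^3 tells us the largest block for λ = 6 has size 3.
Step 3 — with total size 3, 1 blocks, and largest block 3, the block sizes (in nonincreasing order) are [3].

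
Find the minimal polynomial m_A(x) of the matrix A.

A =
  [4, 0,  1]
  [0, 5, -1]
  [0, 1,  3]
x^3 - 12*x^2 + 48*x - 64

The characteristic polynomial is χ_A(x) = (x - 4)^3, so the eigenvalues are known. The minimal polynomial is
  m_A(x) = Π_λ (x − λ)^{k_λ}
where k_λ is the size of the *largest* Jordan block for λ (equivalently, the smallest k with (A − λI)^k v = 0 for every generalised eigenvector v of λ).

  λ = 4: largest Jordan block has size 3, contributing (x − 4)^3

So m_A(x) = (x - 4)^3 = x^3 - 12*x^2 + 48*x - 64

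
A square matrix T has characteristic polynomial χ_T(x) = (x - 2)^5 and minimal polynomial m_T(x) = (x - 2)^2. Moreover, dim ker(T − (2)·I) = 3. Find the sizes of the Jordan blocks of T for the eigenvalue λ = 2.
Block sizes for λ = 2: [2, 2, 1]

Step 1 — from the characteristic polynomial, algebraic multiplicity of λ = 2 is 5. From dim ker(T − (2)·I) = 3, there are exactly 3 Jordan blocks for λ = 2.
Step 2 — from the minimal polynomial, the factor (x − 2)^2 tells us the largest block for λ = 2 has size 2.
Step 3 — with total size 5, 3 blocks, and largest block 2, the block sizes (in nonincreasing order) are [2, 2, 1].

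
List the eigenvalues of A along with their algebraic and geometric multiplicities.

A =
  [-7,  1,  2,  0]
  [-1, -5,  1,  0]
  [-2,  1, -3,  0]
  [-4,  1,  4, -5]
λ = -5: alg = 4, geom = 2

Step 1 — factor the characteristic polynomial to read off the algebraic multiplicities:
  χ_A(x) = (x + 5)^4

Step 2 — compute geometric multiplicities via the rank-nullity identity g(λ) = n − rank(A − λI):
  rank(A − (-5)·I) = 2, so dim ker(A − (-5)·I) = n − 2 = 2

Summary:
  λ = -5: algebraic multiplicity = 4, geometric multiplicity = 2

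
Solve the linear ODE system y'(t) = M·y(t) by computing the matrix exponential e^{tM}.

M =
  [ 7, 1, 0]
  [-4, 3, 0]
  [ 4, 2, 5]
e^{tM} =
  [2*t*exp(5*t) + exp(5*t), t*exp(5*t), 0]
  [-4*t*exp(5*t), -2*t*exp(5*t) + exp(5*t), 0]
  [4*t*exp(5*t), 2*t*exp(5*t), exp(5*t)]

Strategy: write M = P · J · P⁻¹ where J is a Jordan canonical form, so e^{tM} = P · e^{tJ} · P⁻¹, and e^{tJ} can be computed block-by-block.

M has Jordan form
J =
  [5, 1, 0]
  [0, 5, 0]
  [0, 0, 5]
(up to reordering of blocks).

Per-block formulas:
  For a 2×2 Jordan block J_2(5): exp(t · J_2(5)) = e^(5t)·(I + t·N), where N is the 2×2 nilpotent shift.
  For a 1×1 block at λ = 5: exp(t · [5]) = [e^(5t)].

After assembling e^{tJ} and conjugating by P, we get:

e^{tM} =
  [2*t*exp(5*t) + exp(5*t), t*exp(5*t), 0]
  [-4*t*exp(5*t), -2*t*exp(5*t) + exp(5*t), 0]
  [4*t*exp(5*t), 2*t*exp(5*t), exp(5*t)]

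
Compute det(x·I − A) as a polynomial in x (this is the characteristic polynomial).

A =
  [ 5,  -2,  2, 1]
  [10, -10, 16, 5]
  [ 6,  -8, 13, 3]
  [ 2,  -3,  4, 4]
x^4 - 12*x^3 + 54*x^2 - 108*x + 81

Expanding det(x·I − A) (e.g. by cofactor expansion or by noting that A is similar to its Jordan form J, which has the same characteristic polynomial as A) gives
  χ_A(x) = x^4 - 12*x^3 + 54*x^2 - 108*x + 81
which factors as (x - 3)^4. The eigenvalues (with algebraic multiplicities) are λ = 3 with multiplicity 4.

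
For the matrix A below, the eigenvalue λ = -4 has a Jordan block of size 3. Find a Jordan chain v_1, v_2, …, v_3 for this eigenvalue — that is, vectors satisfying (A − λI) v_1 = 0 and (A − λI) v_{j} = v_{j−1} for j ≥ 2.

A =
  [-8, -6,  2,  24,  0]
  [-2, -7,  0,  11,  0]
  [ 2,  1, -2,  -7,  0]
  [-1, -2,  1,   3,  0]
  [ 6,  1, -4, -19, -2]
A Jordan chain for λ = -4 of length 3:
v_1 = (-20, -5, 5, -5, 25)ᵀ
v_2 = (-38, -17, 7, -12, 35)ᵀ
v_3 = (4, 3, -2, 0, 0)ᵀ

Let N = A − (-4)·I. We want v_3 with N^3 v_3 = 0 but N^2 v_3 ≠ 0; then v_{j-1} := N · v_j for j = 3, …, 2.

Pick v_3 = (4, 3, -2, 0, 0)ᵀ.
Then v_2 = N · v_3 = (-38, -17, 7, -12, 35)ᵀ.
Then v_1 = N · v_2 = (-20, -5, 5, -5, 25)ᵀ.

Sanity check: (A − (-4)·I) v_1 = (0, 0, 0, 0, 0)ᵀ = 0. ✓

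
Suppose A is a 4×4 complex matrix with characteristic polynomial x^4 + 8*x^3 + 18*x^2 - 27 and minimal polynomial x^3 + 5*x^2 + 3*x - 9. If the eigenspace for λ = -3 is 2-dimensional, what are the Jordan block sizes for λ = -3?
Block sizes for λ = -3: [2, 1]

Step 1 — from the characteristic polynomial, algebraic multiplicity of λ = -3 is 3. From dim ker(A − (-3)·I) = 2, there are exactly 2 Jordan blocks for λ = -3.
Step 2 — from the minimal polynomial, the factor (x + 3)^2 tells us the largest block for λ = -3 has size 2.
Step 3 — with total size 3, 2 blocks, and largest block 2, the block sizes (in nonincreasing order) are [2, 1].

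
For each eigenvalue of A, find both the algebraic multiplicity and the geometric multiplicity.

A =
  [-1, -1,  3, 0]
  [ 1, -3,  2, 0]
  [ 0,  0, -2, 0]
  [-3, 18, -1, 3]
λ = -2: alg = 3, geom = 1; λ = 3: alg = 1, geom = 1

Step 1 — factor the characteristic polynomial to read off the algebraic multiplicities:
  χ_A(x) = (x - 3)*(x + 2)^3

Step 2 — compute geometric multiplicities via the rank-nullity identity g(λ) = n − rank(A − λI):
  rank(A − (-2)·I) = 3, so dim ker(A − (-2)·I) = n − 3 = 1
  rank(A − (3)·I) = 3, so dim ker(A − (3)·I) = n − 3 = 1

Summary:
  λ = -2: algebraic multiplicity = 3, geometric multiplicity = 1
  λ = 3: algebraic multiplicity = 1, geometric multiplicity = 1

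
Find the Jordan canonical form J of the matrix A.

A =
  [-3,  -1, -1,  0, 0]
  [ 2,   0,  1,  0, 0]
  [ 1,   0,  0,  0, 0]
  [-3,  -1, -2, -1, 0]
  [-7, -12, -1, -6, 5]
J_3(-1) ⊕ J_1(-1) ⊕ J_1(5)

The characteristic polynomial is
  det(x·I − A) = x^5 - x^4 - 14*x^3 - 26*x^2 - 19*x - 5 = (x - 5)*(x + 1)^4

Eigenvalues and multiplicities (the geometric multiplicity of λ is n − rank(A − λI), which equals the number of Jordan blocks for λ):
  λ = -1: algebraic multiplicity = 4, geometric multiplicity = 2
  λ = 5: algebraic multiplicity = 1, geometric multiplicity = 1

Determining the block sizes for each eigenvalue:
  λ = -1: with am = 4 and gm = 2, the partition is not yet determined (e.g. several partitions of 4 into 2 parts exist). Let N = A − (-1)·I. Computing rank(N^1) = 3, rank(N^2) = 2, rank(N^3) = 1; the number of blocks of size ≥ j is rank(N^{j−1}) − rank(N^j), giving [2, 1, 1]. So we have 1 block(s) of size 3, 1 block(s) of size 1 → block sizes [3, 1]
  λ = 5: one block (gm = 1), so the single block has size am = 1 → block sizes [1]

Assembling the blocks gives a Jordan form
J =
  [-1,  1,  0,  0, 0]
  [ 0, -1,  1,  0, 0]
  [ 0,  0, -1,  0, 0]
  [ 0,  0,  0, -1, 0]
  [ 0,  0,  0,  0, 5]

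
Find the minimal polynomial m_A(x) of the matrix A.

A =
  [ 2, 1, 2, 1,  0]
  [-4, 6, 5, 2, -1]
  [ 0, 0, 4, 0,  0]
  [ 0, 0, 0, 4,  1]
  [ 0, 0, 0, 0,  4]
x^3 - 12*x^2 + 48*x - 64

The characteristic polynomial is χ_A(x) = (x - 4)^5, so the eigenvalues are known. The minimal polynomial is
  m_A(x) = Π_λ (x − λ)^{k_λ}
where k_λ is the size of the *largest* Jordan block for λ (equivalently, the smallest k with (A − λI)^k v = 0 for every generalised eigenvector v of λ).

  λ = 4: largest Jordan block has size 3, contributing (x − 4)^3

So m_A(x) = (x - 4)^3 = x^3 - 12*x^2 + 48*x - 64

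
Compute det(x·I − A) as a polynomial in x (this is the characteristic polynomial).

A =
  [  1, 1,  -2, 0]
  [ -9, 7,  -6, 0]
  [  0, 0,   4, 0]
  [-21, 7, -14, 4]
x^4 - 16*x^3 + 96*x^2 - 256*x + 256

Expanding det(x·I − A) (e.g. by cofactor expansion or by noting that A is similar to its Jordan form J, which has the same characteristic polynomial as A) gives
  χ_A(x) = x^4 - 16*x^3 + 96*x^2 - 256*x + 256
which factors as (x - 4)^4. The eigenvalues (with algebraic multiplicities) are λ = 4 with multiplicity 4.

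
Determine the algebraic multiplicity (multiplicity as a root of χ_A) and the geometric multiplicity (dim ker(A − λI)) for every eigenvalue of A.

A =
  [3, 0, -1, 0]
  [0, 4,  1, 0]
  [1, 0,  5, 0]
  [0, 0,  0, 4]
λ = 4: alg = 4, geom = 2

Step 1 — factor the characteristic polynomial to read off the algebraic multiplicities:
  χ_A(x) = (x - 4)^4

Step 2 — compute geometric multiplicities via the rank-nullity identity g(λ) = n − rank(A − λI):
  rank(A − (4)·I) = 2, so dim ker(A − (4)·I) = n − 2 = 2

Summary:
  λ = 4: algebraic multiplicity = 4, geometric multiplicity = 2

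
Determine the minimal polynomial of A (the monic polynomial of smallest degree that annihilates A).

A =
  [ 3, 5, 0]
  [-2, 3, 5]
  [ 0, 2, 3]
x^3 - 9*x^2 + 27*x - 27

The characteristic polynomial is χ_A(x) = (x - 3)^3, so the eigenvalues are known. The minimal polynomial is
  m_A(x) = Π_λ (x − λ)^{k_λ}
where k_λ is the size of the *largest* Jordan block for λ (equivalently, the smallest k with (A − λI)^k v = 0 for every generalised eigenvector v of λ).

  λ = 3: largest Jordan block has size 3, contributing (x − 3)^3

So m_A(x) = (x - 3)^3 = x^3 - 9*x^2 + 27*x - 27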